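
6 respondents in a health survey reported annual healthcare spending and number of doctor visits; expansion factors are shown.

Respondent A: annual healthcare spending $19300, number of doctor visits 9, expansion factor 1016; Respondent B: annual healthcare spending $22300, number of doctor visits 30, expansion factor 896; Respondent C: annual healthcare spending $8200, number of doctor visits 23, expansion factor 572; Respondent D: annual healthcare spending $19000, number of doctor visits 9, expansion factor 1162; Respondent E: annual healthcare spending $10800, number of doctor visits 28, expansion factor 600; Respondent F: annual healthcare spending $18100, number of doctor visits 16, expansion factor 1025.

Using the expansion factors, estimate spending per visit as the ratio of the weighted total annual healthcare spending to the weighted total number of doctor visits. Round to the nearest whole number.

984

Σ wᵢ·y = 19300×1016 + 22300×896 + 8200×572 + 19000×1162 + 10800×600 + 18100×1025
  = 19608800 + 19980800 + 4690400 + 22078000 + 6480000 + 18552500 = 91390500
Σ wᵢ·x = 9×1016 + 30×896 + 23×572 + 9×1162 + 28×600 + 16×1025
  = 9144 + 26880 + 13156 + 10458 + 16800 + 16400 = 92838
Ratio = 91390500 / 92838 = 984.40832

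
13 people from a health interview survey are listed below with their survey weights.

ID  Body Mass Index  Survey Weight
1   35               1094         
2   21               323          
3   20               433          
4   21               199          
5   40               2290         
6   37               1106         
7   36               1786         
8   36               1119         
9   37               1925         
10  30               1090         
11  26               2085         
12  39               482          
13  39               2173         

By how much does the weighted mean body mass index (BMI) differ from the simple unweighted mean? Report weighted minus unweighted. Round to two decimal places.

Unweighted sum = 417
Unweighted mean = 417 / 13 = 32.076923
Weighted sum = 556694
Sum of weights = 16105
Weighted mean = 556694 / 16105 = 34.566532
Difference (weighted minus unweighted) = 2.4896091

2.49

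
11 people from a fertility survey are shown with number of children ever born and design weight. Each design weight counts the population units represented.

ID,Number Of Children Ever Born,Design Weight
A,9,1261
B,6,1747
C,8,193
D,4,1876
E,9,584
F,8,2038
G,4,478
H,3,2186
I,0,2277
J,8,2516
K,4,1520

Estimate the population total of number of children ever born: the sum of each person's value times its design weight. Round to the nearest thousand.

87000

Weighted total = 9×1261 + 6×1747 + 8×193 + 4×1876 + 9×584 + 8×2038 + 4×478 + 3×2186 + 0×2277 + 8×2516 + 4×1520
  = 11349 + 10482 + 1544 + 7504 + 5256 + 16304 + 1912 + 6558 + 0 + 20128 + 6080 = 87117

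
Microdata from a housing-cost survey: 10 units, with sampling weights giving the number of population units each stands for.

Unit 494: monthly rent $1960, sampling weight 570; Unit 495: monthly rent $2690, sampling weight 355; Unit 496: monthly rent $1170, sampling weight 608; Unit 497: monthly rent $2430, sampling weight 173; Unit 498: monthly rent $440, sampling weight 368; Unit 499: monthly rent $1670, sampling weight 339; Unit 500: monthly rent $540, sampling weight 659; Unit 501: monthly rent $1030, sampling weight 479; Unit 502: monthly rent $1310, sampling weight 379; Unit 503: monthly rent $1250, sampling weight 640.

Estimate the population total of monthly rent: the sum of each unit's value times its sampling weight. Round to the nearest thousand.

Weighted total = 1960×570 + 2690×355 + 1170×608 + 2430×173 + 440×368 + 1670×339 + 540×659 + 1030×479 + 1310×379 + 1250×640
  = 1117200 + 954950 + 711360 + 420390 + 161920 + 566130 + 355860 + 493370 + 496490 + 800000 = 6077670

6078000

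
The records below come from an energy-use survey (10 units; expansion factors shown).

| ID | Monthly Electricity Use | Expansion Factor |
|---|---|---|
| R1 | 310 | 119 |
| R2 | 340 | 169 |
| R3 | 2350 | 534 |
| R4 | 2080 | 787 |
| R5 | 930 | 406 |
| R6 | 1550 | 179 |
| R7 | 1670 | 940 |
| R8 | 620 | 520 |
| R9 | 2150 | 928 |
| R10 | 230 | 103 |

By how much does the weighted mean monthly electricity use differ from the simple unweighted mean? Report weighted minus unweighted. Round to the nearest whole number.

389

Unweighted sum = 310 + 340 + 2350 + 2080 + 930 + 1550 + 1670 + 620 + 2150 + 230 = 12230
Unweighted mean = 12230 / 10 = 1223
Weighted sum = 310×119 + 340×169 + 2350×534 + 2080×787 + 930×406 + 1550×179 + 1670×940 + 620×520 + 2150×928 + 230×103
  = 36890 + 57460 + 1254900 + 1636960 + 377580 + 277450 + 1569800 + 322400 + 1995200 + 23690 = 7552330
Sum of weights = 4685
Weighted mean = 7552330 / 4685 = 1612.0235
Difference (weighted minus unweighted) = 389.02348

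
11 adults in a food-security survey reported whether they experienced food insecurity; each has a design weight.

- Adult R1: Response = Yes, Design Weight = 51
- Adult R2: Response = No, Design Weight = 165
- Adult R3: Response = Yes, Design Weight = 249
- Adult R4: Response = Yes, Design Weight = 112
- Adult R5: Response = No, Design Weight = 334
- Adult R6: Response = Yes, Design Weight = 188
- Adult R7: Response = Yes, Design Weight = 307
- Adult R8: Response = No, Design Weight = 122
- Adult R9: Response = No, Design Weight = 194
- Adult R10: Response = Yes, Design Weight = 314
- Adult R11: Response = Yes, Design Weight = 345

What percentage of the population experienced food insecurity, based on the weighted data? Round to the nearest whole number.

Sum of weights for 'Yes' = 51 + 249 + 112 + 188 + 307 + 314 + 345 = 1566
Total weight = 2381
Weighted proportion = 1566 / 2381 = 0.65770685 → 65.770685%

66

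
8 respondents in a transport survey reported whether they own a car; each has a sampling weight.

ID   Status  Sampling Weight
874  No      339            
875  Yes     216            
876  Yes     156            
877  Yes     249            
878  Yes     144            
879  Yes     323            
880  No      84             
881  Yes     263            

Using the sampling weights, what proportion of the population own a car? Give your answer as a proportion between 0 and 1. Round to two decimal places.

0.76

Sum of weights for 'Yes' = 216 + 156 + 249 + 144 + 323 + 263 = 1351
Total weight = 339 + 216 + 156 + 249 + 144 + 323 + 84 + 263 = 1774
Weighted proportion = 1351 / 1774 = 0.76155581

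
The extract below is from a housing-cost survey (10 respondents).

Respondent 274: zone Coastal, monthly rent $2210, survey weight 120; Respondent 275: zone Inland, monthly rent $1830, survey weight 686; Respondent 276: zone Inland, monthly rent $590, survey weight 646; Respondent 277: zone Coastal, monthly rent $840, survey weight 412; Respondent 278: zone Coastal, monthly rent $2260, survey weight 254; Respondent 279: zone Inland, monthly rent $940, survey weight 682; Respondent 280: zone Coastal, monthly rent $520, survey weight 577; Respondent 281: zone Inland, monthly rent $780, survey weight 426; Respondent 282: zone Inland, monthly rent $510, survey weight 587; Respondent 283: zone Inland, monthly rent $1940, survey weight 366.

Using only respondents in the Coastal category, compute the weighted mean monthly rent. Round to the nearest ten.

1090

Coastal rows: 274, 277, 278, 280
Weighted sum = 2210×120 + 840×412 + 2260×254 + 520×577
  = 265200 + 346080 + 574040 + 300040 = 1485360
Sum of weights = 1363
Weighted mean = 1485360 / 1363 = 1089.7726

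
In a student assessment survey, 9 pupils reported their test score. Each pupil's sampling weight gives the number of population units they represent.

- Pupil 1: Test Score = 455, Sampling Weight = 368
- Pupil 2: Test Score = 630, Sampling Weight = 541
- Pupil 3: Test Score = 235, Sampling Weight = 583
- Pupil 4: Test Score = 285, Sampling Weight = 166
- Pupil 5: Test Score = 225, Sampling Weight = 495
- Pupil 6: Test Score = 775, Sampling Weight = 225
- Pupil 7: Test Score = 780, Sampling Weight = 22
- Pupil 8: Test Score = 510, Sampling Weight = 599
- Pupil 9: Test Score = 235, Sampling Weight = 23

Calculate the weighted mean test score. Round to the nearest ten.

430

Weighted sum = 455×368 + 630×541 + 235×583 + 285×166 + 225×495 + 775×225 + 780×22 + 510×599 + 235×23
  = 167440 + 340830 + 137005 + 47310 + 111375 + 174375 + 17160 + 305490 + 5405 = 1306390
Sum of weights = 368 + 541 + 583 + 166 + 495 + 225 + 22 + 599 + 23 = 3022
Weighted mean = 1306390 / 3022 = 432.29318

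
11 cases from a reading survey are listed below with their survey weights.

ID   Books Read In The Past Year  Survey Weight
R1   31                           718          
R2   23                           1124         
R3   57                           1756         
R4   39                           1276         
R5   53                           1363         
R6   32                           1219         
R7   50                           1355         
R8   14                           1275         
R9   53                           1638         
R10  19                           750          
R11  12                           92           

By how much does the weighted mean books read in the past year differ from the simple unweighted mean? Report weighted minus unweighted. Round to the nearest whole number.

5

Unweighted sum = 31 + 23 + 57 + 39 + 53 + 32 + 50 + 14 + 53 + 19 + 12 = 383
Unweighted mean = 383 / 11 = 34.818182
Weighted sum = 31×718 + 23×1124 + 57×1756 + 39×1276 + 53×1363 + 32×1219 + 50×1355 + 14×1275 + 53×1638 + 19×750 + 12×92
  = 496981
Sum of weights = 718 + 1124 + 1756 + 1276 + 1363 + 1219 + 1355 + 1275 + 1638 + 750 + 92 = 12566
Weighted mean = 496981 / 12566 = 39.549658
Difference (weighted minus unweighted) = 4.731476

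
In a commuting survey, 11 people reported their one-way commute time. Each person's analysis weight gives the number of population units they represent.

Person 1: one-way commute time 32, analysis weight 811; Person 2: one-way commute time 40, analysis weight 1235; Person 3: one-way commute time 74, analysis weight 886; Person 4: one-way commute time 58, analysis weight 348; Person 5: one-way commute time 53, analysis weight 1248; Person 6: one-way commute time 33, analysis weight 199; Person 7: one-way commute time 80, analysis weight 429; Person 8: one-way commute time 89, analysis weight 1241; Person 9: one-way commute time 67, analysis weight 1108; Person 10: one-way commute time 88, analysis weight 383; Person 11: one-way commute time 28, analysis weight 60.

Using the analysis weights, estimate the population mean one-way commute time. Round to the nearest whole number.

Weighted sum = 488200
Sum of weights = 811 + 1235 + 886 + 348 + 1248 + 199 + 429 + 1241 + 1108 + 383 + 60 = 7948
Weighted mean = 488200 / 7948 = 61.424258

61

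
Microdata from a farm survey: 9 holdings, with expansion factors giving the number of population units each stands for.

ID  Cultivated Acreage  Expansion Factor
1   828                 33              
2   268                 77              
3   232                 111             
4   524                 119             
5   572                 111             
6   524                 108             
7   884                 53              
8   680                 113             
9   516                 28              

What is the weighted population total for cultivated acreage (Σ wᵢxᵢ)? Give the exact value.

Weighted total = 828×33 + 268×77 + 232×111 + 524×119 + 572×111 + 524×108 + 884×53 + 680×113 + 516×28
  = 394292

394292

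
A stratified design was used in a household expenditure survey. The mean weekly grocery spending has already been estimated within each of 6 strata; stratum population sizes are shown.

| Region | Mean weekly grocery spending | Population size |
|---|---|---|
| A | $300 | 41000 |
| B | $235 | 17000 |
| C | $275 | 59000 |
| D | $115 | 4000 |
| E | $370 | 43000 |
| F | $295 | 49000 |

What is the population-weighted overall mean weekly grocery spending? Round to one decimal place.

297.4

Σ Nₕ·x̄ₕ = 300×41000 + 235×17000 + 275×59000 + 115×4000 + 370×43000 + 295×49000
  = 12300000 + 3995000 + 16225000 + 460000 + 15910000 + 14455000 = 63345000
Σ Nₕ = 41000 + 17000 + 59000 + 4000 + 43000 + 49000 = 213000
Overall mean = 63345000 / 213000 = 297.39437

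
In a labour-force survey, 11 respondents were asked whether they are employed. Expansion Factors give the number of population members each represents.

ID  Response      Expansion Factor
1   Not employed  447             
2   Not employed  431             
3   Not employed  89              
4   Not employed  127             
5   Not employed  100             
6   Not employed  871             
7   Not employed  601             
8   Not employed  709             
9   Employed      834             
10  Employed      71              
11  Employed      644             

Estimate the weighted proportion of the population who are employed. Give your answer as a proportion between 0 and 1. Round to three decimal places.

0.315

Sum of weights for 'Employed' = 834 + 71 + 644 = 1549
Total weight = 447 + 431 + 89 + 127 + 100 + 871 + 601 + 709 + 834 + 71 + 644 = 4924
Weighted proportion = 1549 / 4924 = 0.31458164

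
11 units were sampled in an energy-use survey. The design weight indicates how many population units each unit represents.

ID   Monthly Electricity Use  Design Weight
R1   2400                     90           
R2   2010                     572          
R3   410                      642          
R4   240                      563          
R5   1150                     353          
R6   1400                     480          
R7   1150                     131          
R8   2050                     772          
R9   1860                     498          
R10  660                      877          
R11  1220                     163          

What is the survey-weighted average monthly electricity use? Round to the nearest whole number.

Weighted sum = 6279220
Sum of weights = 90 + 572 + 642 + 563 + 353 + 480 + 131 + 772 + 498 + 877 + 163 = 5141
Weighted mean = 6279220 / 5141 = 1221.4005

1221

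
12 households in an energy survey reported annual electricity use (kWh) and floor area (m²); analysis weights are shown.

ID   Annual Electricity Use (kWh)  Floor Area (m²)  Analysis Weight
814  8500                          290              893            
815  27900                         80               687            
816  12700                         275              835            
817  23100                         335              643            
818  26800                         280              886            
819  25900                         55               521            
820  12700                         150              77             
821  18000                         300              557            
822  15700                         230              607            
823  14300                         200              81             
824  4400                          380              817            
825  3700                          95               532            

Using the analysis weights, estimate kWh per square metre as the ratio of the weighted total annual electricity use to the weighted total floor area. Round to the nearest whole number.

Σ wᵢ·y = 8500×893 + 27900×687 + 12700×835 + 23100×643 + 26800×886 + 25900×521 + 12700×77 + 18000×557 + 15700×607 + 14300×81 + 4400×817 + 3700×532
  = 7590500 + 19167300 + 10604500 + 14853300 + 23744800 + 13493900 + 977900 + 10026000 + 9529900 + 1158300 + 3594800 + 1968400 = 116709600
Σ wᵢ·x = 290×893 + 80×687 + 275×835 + 335×643 + 280×886 + 55×521 + 150×77 + 300×557 + 230×607 + 200×81 + 380×817 + 95×532
  = 1731155
Ratio = 116709600 / 1731155 = 67.417187

67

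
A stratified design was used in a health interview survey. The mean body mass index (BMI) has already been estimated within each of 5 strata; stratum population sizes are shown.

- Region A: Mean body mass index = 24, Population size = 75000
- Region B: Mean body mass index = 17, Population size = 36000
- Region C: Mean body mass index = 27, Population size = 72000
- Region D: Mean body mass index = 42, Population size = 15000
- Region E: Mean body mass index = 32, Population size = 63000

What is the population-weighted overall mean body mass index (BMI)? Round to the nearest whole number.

27

Σ Nₕ·x̄ₕ = 24×75000 + 17×36000 + 27×72000 + 42×15000 + 32×63000
  = 7002000
Σ Nₕ = 75000 + 36000 + 72000 + 15000 + 63000 = 261000
Overall mean = 7002000 / 261000 = 26.827586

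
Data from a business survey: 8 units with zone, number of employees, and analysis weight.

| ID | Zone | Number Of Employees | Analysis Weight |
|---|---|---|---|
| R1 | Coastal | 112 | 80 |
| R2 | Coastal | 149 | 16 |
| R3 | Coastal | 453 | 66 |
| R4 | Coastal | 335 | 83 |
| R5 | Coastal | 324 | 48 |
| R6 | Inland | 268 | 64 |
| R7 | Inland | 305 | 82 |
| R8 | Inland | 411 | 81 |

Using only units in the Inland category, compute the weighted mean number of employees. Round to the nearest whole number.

Inland rows: R6, R7, R8
Weighted sum = 268×64 + 305×82 + 411×81
  = 17152 + 25010 + 33291 = 75453
Sum of weights = 64 + 82 + 81 = 227
Weighted mean = 75453 / 227 = 332.39207

332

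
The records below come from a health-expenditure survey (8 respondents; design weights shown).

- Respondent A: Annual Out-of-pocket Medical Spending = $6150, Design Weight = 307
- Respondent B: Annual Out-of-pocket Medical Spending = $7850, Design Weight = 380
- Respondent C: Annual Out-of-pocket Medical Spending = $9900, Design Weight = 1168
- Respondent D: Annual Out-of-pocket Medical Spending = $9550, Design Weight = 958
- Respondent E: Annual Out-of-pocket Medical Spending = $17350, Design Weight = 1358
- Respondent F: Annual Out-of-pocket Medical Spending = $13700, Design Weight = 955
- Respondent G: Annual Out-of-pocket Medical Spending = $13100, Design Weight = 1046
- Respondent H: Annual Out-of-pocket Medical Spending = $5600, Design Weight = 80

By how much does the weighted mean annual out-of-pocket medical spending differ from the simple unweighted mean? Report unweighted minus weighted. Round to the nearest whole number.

Unweighted sum = 83200
Unweighted mean = 83200 / 8 = 10400
Weighted sum = 6150×307 + 7850×380 + 9900×1168 + 9550×958 + 17350×1358 + 13700×955 + 13100×1046 + 5600×80
  = 76378550
Sum of weights = 307 + 380 + 1168 + 958 + 1358 + 955 + 1046 + 80 = 6252
Weighted mean = 76378550 / 6252 = 12216.659
Difference (unweighted minus weighted) = -1816.6587

-1817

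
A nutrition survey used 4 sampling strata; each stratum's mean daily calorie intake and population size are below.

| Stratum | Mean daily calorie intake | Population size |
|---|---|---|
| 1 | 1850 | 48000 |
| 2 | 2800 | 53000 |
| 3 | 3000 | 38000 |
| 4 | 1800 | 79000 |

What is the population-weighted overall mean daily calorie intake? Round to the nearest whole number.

2263

Σ Nₕ·x̄ₕ = 1850×48000 + 2800×53000 + 3000×38000 + 1800×79000
  = 88800000 + 148400000 + 114000000 + 142200000 = 493400000
Σ Nₕ = 48000 + 53000 + 38000 + 79000 = 218000
Overall mean = 493400000 / 218000 = 2263.3028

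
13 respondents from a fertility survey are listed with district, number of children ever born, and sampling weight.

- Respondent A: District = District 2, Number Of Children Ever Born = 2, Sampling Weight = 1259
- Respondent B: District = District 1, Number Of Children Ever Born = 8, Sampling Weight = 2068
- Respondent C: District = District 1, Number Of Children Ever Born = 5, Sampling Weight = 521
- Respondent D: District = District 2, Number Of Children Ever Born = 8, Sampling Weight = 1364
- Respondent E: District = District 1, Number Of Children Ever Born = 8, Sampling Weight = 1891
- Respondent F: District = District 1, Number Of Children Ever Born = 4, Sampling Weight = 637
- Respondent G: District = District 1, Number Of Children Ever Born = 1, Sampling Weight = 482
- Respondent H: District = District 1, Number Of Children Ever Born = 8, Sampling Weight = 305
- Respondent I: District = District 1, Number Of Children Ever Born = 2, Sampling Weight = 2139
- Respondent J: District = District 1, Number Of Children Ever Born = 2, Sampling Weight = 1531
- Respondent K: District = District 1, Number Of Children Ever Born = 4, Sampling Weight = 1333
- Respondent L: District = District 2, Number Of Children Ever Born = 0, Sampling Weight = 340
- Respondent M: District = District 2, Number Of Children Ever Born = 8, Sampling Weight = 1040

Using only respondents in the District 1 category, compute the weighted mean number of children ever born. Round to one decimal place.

District 1 rows: B, C, E, F, G, H, I, J, K
Weighted sum = 8×2068 + 5×521 + 8×1891 + 4×637 + 1×482 + 8×305 + 2×2139 + 2×1531 + 4×1333
  = 16544 + 2605 + 15128 + 2548 + 482 + 2440 + 4278 + 3062 + 5332 = 52419
Sum of weights = 2068 + 521 + 1891 + 637 + 482 + 305 + 2139 + 1531 + 1333 = 10907
Weighted mean = 52419 / 10907 = 4.8059961

4.8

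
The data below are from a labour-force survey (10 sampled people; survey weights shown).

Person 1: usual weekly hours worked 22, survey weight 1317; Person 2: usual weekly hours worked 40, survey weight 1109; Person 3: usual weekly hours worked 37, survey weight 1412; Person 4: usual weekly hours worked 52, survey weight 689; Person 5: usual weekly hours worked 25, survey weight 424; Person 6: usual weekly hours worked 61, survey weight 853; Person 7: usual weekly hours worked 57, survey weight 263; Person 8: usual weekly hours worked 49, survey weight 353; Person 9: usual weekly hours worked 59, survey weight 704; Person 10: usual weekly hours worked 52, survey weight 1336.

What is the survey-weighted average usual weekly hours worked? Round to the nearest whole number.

43

Weighted sum = 22×1317 + 40×1109 + 37×1412 + 52×689 + 25×424 + 61×853 + 57×263 + 49×353 + 59×704 + 52×1336
  = 367335
Sum of weights = 8460
Weighted mean = 367335 / 8460 = 43.420213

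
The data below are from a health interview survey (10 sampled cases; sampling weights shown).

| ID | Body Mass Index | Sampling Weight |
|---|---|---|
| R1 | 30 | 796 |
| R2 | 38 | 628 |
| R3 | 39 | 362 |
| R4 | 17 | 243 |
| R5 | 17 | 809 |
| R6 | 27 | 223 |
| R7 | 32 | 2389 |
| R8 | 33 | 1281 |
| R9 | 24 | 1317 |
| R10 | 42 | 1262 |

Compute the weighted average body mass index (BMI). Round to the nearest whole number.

Weighted sum = 30×796 + 38×628 + 39×362 + 17×243 + 17×809 + 27×223 + 32×2389 + 33×1281 + 24×1317 + 42×1262
  = 23880 + 23864 + 14118 + 4131 + 13753 + 6021 + 76448 + 42273 + 31608 + 53004 = 289100
Sum of weights = 796 + 628 + 362 + 243 + 809 + 223 + 2389 + 1281 + 1317 + 1262 = 9310
Weighted mean = 289100 / 9310 = 31.052632

31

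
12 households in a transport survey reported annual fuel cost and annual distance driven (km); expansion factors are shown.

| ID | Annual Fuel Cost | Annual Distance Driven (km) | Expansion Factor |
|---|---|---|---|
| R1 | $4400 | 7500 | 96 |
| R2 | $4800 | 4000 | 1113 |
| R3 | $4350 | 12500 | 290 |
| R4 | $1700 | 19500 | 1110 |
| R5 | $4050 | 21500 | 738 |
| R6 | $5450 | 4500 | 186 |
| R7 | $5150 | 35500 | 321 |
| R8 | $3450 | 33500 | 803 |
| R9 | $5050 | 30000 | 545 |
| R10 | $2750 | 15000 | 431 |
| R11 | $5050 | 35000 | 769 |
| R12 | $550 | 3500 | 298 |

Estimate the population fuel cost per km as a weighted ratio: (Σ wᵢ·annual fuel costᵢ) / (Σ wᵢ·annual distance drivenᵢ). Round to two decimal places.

0.19

Σ wᵢ·y = 4400×96 + 4800×1113 + 4350×290 + 1700×1110 + 4050×738 + 5450×186 + 5150×321 + 3450×803 + 5050×545 + 2750×431 + 5050×769 + 550×298
  = 422400 + 5342400 + 1261500 + 1887000 + 2988900 + 1013700 + 1653150 + 2770350 + 2752250 + 1185250 + 3883450 + 163900 = 25324250
Σ wᵢ·x = 7500×96 + 4000×1113 + 12500×290 + 19500×1110 + 21500×738 + 4500×186 + 35500×321 + 33500×803 + 30000×545 + 15000×431 + 35000×769 + 3500×298
  = 720000 + 4452000 + 3625000 + 21645000 + 15867000 + 837000 + 11395500 + 26900500 + 16350000 + 6465000 + 26915000 + 1043000 = 136215000
Ratio = 25324250 / 136215000 = 0.18591381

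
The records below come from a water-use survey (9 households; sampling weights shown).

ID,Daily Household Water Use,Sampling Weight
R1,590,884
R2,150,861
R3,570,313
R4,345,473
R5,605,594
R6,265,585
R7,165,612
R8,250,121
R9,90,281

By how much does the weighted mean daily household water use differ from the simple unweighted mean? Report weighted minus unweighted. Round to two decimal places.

Unweighted sum = 590 + 150 + 570 + 345 + 605 + 265 + 165 + 250 + 90 = 3030
Unweighted mean = 3030 / 9 = 336.66667
Weighted sum = 590×884 + 150×861 + 570×313 + 345×473 + 605×594 + 265×585 + 165×612 + 250×121 + 90×281
  = 521560 + 129150 + 178410 + 163185 + 359370 + 155025 + 100980 + 30250 + 25290 = 1663220
Sum of weights = 4724
Weighted mean = 1663220 / 4724 = 352.07875
Difference (weighted minus unweighted) = 15.41208

15.41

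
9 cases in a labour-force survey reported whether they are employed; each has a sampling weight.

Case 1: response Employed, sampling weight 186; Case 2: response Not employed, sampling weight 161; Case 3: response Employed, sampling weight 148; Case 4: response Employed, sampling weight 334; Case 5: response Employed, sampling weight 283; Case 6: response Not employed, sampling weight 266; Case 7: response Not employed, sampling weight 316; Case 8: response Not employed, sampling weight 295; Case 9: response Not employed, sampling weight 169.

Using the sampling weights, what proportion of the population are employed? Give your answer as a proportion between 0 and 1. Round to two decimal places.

Sum of weights for 'Employed' = 186 + 148 + 334 + 283 = 951
Total weight = 2158
Weighted proportion = 951 / 2158 = 0.44068582

0.44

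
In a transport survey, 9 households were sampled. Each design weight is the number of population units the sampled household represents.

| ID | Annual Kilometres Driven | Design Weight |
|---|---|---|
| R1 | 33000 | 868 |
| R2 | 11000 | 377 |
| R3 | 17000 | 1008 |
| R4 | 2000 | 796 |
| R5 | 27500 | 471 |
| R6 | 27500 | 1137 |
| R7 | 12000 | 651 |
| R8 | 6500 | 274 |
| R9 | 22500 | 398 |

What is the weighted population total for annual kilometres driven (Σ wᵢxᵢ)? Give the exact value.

Weighted total = 33000×868 + 11000×377 + 17000×1008 + 2000×796 + 27500×471 + 27500×1137 + 12000×651 + 6500×274 + 22500×398
  = 114287000

114287000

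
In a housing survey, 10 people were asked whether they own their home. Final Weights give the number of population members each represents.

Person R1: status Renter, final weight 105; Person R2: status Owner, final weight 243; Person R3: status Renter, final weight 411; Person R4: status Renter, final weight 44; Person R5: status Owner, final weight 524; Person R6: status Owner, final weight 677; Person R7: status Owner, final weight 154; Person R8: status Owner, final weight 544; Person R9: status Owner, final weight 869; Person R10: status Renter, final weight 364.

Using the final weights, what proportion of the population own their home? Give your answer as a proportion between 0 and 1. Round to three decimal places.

0.765

Sum of weights for 'Owner' = 243 + 524 + 677 + 154 + 544 + 869 = 3011
Total weight = 105 + 243 + 411 + 44 + 524 + 677 + 154 + 544 + 869 + 364 = 3935
Weighted proportion = 3011 / 3935 = 0.76518424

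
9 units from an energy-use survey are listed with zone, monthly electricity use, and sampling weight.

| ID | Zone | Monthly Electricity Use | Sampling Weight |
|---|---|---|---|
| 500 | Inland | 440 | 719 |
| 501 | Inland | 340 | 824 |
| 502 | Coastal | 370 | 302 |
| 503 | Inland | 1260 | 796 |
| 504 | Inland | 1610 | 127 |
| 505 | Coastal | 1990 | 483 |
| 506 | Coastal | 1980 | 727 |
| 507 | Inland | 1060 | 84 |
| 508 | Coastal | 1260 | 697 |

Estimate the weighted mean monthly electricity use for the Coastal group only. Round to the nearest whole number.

1535

Coastal rows: 502, 505, 506, 508
Weighted sum = 370×302 + 1990×483 + 1980×727 + 1260×697
  = 3390590
Sum of weights = 302 + 483 + 727 + 697 = 2209
Weighted mean = 3390590 / 2209 = 1534.8981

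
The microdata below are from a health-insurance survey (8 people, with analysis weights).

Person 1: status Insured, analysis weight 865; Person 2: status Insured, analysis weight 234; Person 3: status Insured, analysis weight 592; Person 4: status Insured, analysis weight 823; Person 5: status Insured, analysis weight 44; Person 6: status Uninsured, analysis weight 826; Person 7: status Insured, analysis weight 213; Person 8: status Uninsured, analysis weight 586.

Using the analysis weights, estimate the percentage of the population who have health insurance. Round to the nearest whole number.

Sum of weights for 'Insured' = 865 + 234 + 592 + 823 + 44 + 213 = 2771
Total weight = 865 + 234 + 592 + 823 + 44 + 826 + 213 + 586 = 4183
Weighted proportion = 2771 / 4183 = 0.66244322 → 66.244322%

66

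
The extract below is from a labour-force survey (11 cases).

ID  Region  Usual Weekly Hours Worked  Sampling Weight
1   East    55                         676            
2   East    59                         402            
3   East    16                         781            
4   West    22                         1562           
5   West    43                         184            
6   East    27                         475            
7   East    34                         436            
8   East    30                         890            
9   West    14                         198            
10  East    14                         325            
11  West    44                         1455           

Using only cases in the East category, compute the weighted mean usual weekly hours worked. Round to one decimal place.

East rows: 1, 2, 3, 6, 7, 8, 10
Weighted sum = 55×676 + 59×402 + 16×781 + 27×475 + 34×436 + 30×890 + 14×325
  = 37180 + 23718 + 12496 + 12825 + 14824 + 26700 + 4550 = 132293
Sum of weights = 676 + 402 + 781 + 475 + 436 + 890 + 325 = 3985
Weighted mean = 132293 / 3985 = 33.197742

33.2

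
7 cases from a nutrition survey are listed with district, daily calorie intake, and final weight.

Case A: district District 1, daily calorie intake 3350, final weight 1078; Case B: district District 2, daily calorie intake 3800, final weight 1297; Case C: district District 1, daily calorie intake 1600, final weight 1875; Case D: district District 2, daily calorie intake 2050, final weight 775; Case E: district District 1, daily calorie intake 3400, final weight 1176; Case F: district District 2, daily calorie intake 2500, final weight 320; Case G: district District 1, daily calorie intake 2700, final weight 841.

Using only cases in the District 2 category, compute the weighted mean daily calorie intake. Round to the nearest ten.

3060

District 2 rows: B, D, F
Weighted sum = 3800×1297 + 2050×775 + 2500×320
  = 7317350
Sum of weights = 1297 + 775 + 320 = 2392
Weighted mean = 7317350 / 2392 = 3059.0928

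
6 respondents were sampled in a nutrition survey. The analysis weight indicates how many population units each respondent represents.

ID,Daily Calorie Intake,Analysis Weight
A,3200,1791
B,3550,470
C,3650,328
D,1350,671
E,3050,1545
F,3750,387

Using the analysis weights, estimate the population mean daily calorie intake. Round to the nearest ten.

3020

Weighted sum = 3200×1791 + 3550×470 + 3650×328 + 1350×671 + 3050×1545 + 3750×387
  = 5731200 + 1668500 + 1197200 + 905850 + 4712250 + 1451250 = 15666250
Sum of weights = 1791 + 470 + 328 + 671 + 1545 + 387 = 5192
Weighted mean = 15666250 / 5192 = 3017.3825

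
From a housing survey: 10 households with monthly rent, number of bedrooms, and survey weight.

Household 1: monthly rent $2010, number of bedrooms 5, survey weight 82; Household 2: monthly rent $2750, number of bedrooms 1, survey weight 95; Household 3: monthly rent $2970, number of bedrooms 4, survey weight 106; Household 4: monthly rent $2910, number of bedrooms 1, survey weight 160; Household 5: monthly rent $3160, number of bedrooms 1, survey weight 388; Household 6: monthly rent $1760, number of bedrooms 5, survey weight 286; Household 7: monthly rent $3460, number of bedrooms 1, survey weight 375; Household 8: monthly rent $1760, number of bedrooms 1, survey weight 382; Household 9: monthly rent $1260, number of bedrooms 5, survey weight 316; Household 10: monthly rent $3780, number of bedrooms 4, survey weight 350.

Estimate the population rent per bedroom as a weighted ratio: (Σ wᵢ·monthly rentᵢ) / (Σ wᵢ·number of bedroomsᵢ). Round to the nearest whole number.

997

Σ wᵢ·y = 2010×82 + 2750×95 + 2970×106 + 2910×160 + 3160×388 + 1760×286 + 3460×375 + 1760×382 + 1260×316 + 3780×350
  = 6626910
Σ wᵢ·x = 5×82 + 1×95 + 4×106 + 1×160 + 1×388 + 5×286 + 1×375 + 1×382 + 5×316 + 4×350
  = 410 + 95 + 424 + 160 + 388 + 1430 + 375 + 382 + 1580 + 1400 = 6644
Ratio = 6626910 / 6644 = 997.42775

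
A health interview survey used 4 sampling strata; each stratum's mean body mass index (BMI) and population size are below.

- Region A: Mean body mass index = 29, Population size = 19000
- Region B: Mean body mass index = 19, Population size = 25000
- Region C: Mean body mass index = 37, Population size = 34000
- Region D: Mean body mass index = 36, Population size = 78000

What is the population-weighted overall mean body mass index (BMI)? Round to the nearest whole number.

33

Σ Nₕ·x̄ₕ = 29×19000 + 19×25000 + 37×34000 + 36×78000
  = 551000 + 475000 + 1258000 + 2808000 = 5092000
Σ Nₕ = 19000 + 25000 + 34000 + 78000 = 156000
Overall mean = 5092000 / 156000 = 32.641026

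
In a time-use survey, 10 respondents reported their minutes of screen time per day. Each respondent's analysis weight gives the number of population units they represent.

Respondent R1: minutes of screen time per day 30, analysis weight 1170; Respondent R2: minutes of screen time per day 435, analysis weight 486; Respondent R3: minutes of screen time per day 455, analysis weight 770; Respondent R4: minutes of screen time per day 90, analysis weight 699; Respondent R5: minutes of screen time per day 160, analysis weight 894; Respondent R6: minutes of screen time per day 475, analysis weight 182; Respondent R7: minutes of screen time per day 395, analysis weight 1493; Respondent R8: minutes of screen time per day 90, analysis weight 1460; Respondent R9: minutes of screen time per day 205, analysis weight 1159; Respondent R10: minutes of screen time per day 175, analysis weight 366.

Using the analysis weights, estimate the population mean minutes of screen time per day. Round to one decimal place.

Weighted sum = 30×1170 + 435×486 + 455×770 + 90×699 + 160×894 + 475×182 + 395×1493 + 90×1460 + 205×1159 + 175×366
  = 1912040
Sum of weights = 1170 + 486 + 770 + 699 + 894 + 182 + 1493 + 1460 + 1159 + 366 = 8679
Weighted mean = 1912040 / 8679 = 220.30649

220.3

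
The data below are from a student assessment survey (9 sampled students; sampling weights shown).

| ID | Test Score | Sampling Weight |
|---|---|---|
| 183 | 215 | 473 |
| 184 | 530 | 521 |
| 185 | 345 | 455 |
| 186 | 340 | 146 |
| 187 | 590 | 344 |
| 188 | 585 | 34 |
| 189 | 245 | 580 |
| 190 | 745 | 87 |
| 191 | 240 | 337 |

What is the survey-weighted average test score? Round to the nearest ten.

Weighted sum = 1095085
Sum of weights = 2977
Weighted mean = 1095085 / 2977 = 367.84851

370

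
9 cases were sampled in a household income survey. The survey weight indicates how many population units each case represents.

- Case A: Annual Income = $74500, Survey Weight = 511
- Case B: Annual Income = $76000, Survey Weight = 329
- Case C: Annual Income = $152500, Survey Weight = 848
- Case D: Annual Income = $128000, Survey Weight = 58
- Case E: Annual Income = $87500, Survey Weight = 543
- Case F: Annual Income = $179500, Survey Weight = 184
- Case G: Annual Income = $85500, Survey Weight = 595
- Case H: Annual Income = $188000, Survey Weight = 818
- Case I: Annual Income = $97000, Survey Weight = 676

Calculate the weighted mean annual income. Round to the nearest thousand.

121000

Weighted sum = 74500×511 + 76000×329 + 152500×848 + 128000×58 + 87500×543 + 179500×184 + 85500×595 + 188000×818 + 97000×676
  = 550586500
Sum of weights = 511 + 329 + 848 + 58 + 543 + 184 + 595 + 818 + 676 = 4562
Weighted mean = 550586500 / 4562 = 120689.72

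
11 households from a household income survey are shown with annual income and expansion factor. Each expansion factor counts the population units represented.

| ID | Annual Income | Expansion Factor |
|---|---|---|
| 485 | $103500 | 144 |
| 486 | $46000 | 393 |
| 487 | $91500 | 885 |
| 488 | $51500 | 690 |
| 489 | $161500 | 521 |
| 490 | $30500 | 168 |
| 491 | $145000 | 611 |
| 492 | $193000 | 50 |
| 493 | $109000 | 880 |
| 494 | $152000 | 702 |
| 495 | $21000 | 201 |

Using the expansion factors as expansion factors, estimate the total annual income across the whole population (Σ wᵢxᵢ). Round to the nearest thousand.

543850000

Weighted total = 543850000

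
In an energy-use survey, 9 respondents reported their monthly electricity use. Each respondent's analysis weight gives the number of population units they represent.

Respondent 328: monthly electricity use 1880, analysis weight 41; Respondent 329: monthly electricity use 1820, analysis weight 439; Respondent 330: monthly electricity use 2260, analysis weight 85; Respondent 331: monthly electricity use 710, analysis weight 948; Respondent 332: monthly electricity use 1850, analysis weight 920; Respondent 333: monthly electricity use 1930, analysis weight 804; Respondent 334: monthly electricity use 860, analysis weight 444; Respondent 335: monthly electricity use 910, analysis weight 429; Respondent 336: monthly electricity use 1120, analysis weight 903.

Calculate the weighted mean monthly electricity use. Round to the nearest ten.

Weighted sum = 1880×41 + 1820×439 + 2260×85 + 710×948 + 1850×920 + 1930×804 + 860×444 + 910×429 + 1120×903
  = 6778550
Sum of weights = 41 + 439 + 85 + 948 + 920 + 804 + 444 + 429 + 903 = 5013
Weighted mean = 6778550 / 5013 = 1352.1943

1350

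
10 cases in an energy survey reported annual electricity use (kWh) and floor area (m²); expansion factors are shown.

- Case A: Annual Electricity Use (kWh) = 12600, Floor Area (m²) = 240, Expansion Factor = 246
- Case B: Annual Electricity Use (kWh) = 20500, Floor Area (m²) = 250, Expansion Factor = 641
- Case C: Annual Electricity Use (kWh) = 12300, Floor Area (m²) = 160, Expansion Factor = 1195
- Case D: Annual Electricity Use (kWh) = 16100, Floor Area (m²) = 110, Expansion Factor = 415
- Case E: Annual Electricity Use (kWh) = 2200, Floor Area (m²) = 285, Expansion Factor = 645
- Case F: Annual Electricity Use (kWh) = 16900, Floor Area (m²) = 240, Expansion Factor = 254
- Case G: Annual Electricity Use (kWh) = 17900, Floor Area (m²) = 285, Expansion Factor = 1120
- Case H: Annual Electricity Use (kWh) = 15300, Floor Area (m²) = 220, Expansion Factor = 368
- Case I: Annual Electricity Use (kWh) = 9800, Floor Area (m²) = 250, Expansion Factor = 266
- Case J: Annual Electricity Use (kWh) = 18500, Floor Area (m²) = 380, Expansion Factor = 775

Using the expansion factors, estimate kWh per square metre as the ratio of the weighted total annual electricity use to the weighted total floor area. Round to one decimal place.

58.8

Σ wᵢ·y = 85954400
Σ wᵢ·x = 240×246 + 250×641 + 160×1195 + 110×415 + 285×645 + 240×254 + 285×1120 + 220×368 + 250×266 + 380×775
  = 59040 + 160250 + 191200 + 45650 + 183825 + 60960 + 319200 + 80960 + 66500 + 294500 = 1462085
Ratio = 85954400 / 1462085 = 58.788921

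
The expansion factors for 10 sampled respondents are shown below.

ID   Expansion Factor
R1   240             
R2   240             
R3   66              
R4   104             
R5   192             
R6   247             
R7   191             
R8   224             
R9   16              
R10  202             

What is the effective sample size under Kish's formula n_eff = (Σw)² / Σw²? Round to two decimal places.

8.33

Σ wᵢ = 240 + 240 + 66 + 104 + 192 + 247 + 191 + 224 + 16 + 202 = 1722
Σ wᵢ² = 57600 + 57600 + 4356 + 10816 + 36864 + 61009 + 36481 + 50176 + 256 + 40804 = 355962
n_eff = 1722² / 355962 = 2965284 / 355962 = 8.3303386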